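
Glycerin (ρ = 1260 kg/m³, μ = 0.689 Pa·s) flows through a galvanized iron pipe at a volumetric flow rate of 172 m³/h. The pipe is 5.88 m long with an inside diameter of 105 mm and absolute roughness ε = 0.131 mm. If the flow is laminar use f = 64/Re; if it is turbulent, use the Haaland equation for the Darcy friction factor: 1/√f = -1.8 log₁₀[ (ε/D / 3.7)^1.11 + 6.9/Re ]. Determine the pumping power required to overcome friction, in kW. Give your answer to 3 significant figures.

P ≈ 3.10 kW

Q = 172 m³/h = 172/3600 = 0.04778 m³/s.
Cross-sectional area A = πD²/4 = π(0.105)²/4 = 0.008659 m²; mean velocity V = Q/A = 0.04778/0.008659 = 5.518 m/s.
Reynolds number Re = ρVD/μ = 1260 · 5.518 · 0.105 / 0.689 = 1059.
Re < 2300 → laminar flow, so f = 64/Re = 64/1059 = 0.06041 (the turbulent correlation is not needed).
Darcy-Weisbach: ΔP = f(L/D)(ρV²/2) = 0.06041·(5.88/0.105)·(1260·5.518²/2) = 0.06041·56·1.918e+04 = 6.488e+04 Pa.
Pumping power P = QΔP = 0.04778·6.488e+04 = 3100 W = 3.10 kW.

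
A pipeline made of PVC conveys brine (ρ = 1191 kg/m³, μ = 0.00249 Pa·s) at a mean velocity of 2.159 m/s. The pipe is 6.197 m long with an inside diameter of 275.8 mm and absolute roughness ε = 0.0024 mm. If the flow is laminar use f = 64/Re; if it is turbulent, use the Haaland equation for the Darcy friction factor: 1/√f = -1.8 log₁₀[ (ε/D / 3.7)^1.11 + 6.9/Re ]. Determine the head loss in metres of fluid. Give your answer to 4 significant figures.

h_f ≈ 0.07767 m

Reynolds number Re = ρVD/μ = 1191 · 2.159 · 0.2758 / 0.00249 = 2.848e+05.
Re > 4000 → turbulent. Relative roughness ε/D = 2.4e-06/0.2758 = 8.7e-06. Haaland: 1/√f = -1.8 log₁₀[(8.7e-06/3.7)^1.11 + 6.9/2.848e+05] = -1.8 log₁₀[5.65e-07 + 2.42e-05] = 8.29, so f = 0.01455.
Darcy-Weisbach: ΔP = f(L/D)(ρV²/2) = 0.01455·(6.197/0.2758)·(1191·2.159²/2) = 0.01455·22.47·2776 = 907.5 Pa.
Head loss h_f = ΔP/(ρg) = 907.5/(1191·9.81) = 0.07767 m.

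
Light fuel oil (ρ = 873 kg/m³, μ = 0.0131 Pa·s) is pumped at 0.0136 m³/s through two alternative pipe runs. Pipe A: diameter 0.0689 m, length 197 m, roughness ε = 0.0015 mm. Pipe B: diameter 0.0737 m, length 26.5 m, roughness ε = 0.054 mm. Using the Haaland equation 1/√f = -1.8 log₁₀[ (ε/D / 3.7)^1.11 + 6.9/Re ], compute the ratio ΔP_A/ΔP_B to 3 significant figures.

ΔP_A/ΔP_B ≈ 9.82

Pipe A: V = Q/A = 0.0136/0.003728 = 3.648 m/s; Re = 1.675e+04; ε/D = 2.18e-05; Haaland → f = 0.02696; ΔP_A = f(L/D)(ρV²/2) = 4.477e+05 Pa.
Pipe B: V = Q/A = 0.0136/0.004266 = 3.188 m/s; Re = 1.566e+04; ε/D = 0.000733; Haaland → f = 0.02859; ΔP_B = f(L/D)(ρV²/2) = 4.561e+04 Pa.
ΔP_A/ΔP_B = 4.477e+05/4.561e+04 = 9.82.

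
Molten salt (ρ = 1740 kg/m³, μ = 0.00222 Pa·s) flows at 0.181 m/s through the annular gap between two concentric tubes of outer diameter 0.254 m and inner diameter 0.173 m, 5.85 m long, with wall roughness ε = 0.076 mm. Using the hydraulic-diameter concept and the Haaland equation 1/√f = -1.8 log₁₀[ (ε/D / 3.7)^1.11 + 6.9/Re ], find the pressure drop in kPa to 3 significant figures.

ΔP ≈ 0.0639 kPa

Hydraulic diameter D_h = 4A/P = D_o - D_i = 0.254 - 0.173 = 0.081 m.
Re = ρVD_h/μ = 1740·0.181·0.081/0.00222 = 1.149e+04.
ε/D_h = 7.6e-05/0.081 = 0.000938; Haaland gives 1/√f = -1.8 log₁₀[0.000102+0.0006] = 5.676, so f = 0.03104.
ΔP = f(L/D_h)(ρV²/2) = 0.03104·5.85/0.081·28.5 = 63.89 Pa.
ΔP = 0.0639 kPa.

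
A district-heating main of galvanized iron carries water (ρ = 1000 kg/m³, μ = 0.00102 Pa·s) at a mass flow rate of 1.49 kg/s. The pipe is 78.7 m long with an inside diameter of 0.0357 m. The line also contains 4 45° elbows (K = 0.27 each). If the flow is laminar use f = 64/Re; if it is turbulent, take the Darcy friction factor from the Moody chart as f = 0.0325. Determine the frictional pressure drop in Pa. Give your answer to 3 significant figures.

ΔP ≈ 80600 Pa

A = πD²/4 = π(0.0357)²/4 = 0.001001 m²; mean velocity V = ṁ/(ρA) = 1.49/(1000 · 0.001001) = 1.489 m/s.
Reynolds number Re = ρVD/μ = 1000 · 1.489 · 0.0357 / 0.00102 = 5.21e+04.
Re > 4000 → turbulent; use the Moody-chart value f = 0.0325.
Total minor-loss coefficient ΣK = 4·0.27 = 1.08.
ΔP = [f·L/D + ΣK]·(ρV²/2) = [0.0325·78.7/0.0357 + 1.08]·(1000·1.489²/2) = [71.65 + 1.08]·1108 = 8.057e+04 Pa.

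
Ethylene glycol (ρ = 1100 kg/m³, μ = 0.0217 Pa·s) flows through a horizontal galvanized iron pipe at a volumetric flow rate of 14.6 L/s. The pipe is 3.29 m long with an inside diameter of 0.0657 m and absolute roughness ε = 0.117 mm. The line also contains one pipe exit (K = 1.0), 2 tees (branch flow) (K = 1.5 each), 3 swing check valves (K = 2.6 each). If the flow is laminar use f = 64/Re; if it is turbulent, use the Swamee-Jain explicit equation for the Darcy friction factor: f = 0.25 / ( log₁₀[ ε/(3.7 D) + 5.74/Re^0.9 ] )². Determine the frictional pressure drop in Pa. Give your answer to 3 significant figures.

ΔP ≈ 136000 Pa

Q = 14.6 L/s = 14.6/1000 = 0.0146 m³/s.
Cross-sectional area A = πD²/4 = π(0.0657)²/4 = 0.00339 m²; mean velocity V = Q/A = 0.0146/0.00339 = 4.307 m/s.
Reynolds number Re = ρVD/μ = 1100 · 4.307 · 0.0657 / 0.0217 = 1.434e+04.
Re > 4000 → turbulent. Relative roughness ε/D = 0.000117/0.0657 = 0.00178. Swamee-Jain: f = 0.25/(log₁₀[0.00178/3.7 + 5.74/1.434e+04^0.9])² = 0.25/(log₁₀[0.000481 + 0.00104])² = 0.25/(-2.817)² = 0.0315.
Total minor-loss coefficient ΣK = 1·1 + 2·1.5 + 3·2.6 = 11.8.
ΔP = [f·L/D + ΣK]·(ρV²/2) = [0.0315·3.29/0.0657 + 11.8]·(1100·4.307²/2) = [1.577 + 11.8]·1.02e+04 = 1.365e+05 Pa.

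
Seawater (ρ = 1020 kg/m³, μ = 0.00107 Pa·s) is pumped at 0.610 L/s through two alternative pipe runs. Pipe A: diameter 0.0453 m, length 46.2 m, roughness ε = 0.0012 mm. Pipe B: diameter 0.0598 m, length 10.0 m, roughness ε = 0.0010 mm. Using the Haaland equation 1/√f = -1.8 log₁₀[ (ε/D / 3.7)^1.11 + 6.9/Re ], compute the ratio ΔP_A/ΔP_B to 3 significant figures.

Pipe A: V = Q/A = 0.00061/0.001612 = 0.3785 m/s; Re = 1.634e+04; ε/D = 2.65e-05; Haaland → f = 0.02714; ΔP_A = f(L/D)(ρV²/2) = 2022 Pa.
Pipe B: V = Q/A = 0.00061/0.002809 = 0.2172 m/s; Re = 1.238e+04; ε/D = 1.67e-05; Haaland → f = 0.02917; ΔP_B = f(L/D)(ρV²/2) = 117.3 Pa.
ΔP_A/ΔP_B = 2022/117.3 = 17.2.

ΔP_A/ΔP_B ≈ 17.2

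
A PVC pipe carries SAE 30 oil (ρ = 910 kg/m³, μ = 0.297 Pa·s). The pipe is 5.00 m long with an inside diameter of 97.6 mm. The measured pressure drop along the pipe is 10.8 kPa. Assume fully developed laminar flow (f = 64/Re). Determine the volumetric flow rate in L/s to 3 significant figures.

For laminar flow, f = 64/Re with Re = ρVD/μ, so Darcy-Weisbach reduces to ΔP = 32μLV/D². Solving for V: V = ΔP·D²/(32μL) = 1.08e+04·(0.0976)²/(32·0.297·5) = 2.165 m/s.
Check: Re = ρVD/μ = 910·2.165·0.0976/0.297 = 647.4 < 2300, so the laminar assumption holds.
Q = V·A = 2.165·(π/4·0.0976²) = 0.0162 m³/s = 16.2 L/s.

Q ≈ 16.2 L/s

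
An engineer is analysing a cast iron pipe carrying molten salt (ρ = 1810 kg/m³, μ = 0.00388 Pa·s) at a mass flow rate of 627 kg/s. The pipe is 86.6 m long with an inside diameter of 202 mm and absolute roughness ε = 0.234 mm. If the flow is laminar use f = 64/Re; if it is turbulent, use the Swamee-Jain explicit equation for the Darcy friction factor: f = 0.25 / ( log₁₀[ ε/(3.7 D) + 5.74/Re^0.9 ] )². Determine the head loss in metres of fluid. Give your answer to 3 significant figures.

h_f ≈ 52.9 m

A = πD²/4 = π(0.202)²/4 = 0.03205 m²; mean velocity V = ṁ/(ρA) = 627/(1810 · 0.03205) = 10.81 m/s.
Reynolds number Re = ρVD/μ = 1810 · 10.81 · 0.202 / 0.00388 = 1.019e+06.
Re > 4000 → turbulent. Relative roughness ε/D = 0.000234/0.202 = 0.00116. Swamee-Jain: f = 0.25/(log₁₀[0.00116/3.7 + 5.74/1.019e+06^0.9])² = 0.25/(log₁₀[0.000313 + 2.25e-05])² = 0.25/(-3.474)² = 0.02071.
Darcy-Weisbach: ΔP = f(L/D)(ρV²/2) = 0.02071·(86.6/0.202)·(1810·10.81²/2) = 0.02071·428.7·1.057e+05 = 9.389e+05 Pa.
Head loss h_f = ΔP/(ρg) = 9.389e+05/(1810·9.81) = 52.9 m.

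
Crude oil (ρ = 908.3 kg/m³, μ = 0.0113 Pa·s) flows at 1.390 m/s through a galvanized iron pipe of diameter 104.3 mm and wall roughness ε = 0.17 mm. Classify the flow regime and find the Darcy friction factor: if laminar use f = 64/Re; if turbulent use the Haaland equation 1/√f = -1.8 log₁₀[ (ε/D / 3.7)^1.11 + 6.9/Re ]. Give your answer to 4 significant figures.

Re = ρVD/μ = 908.3·1.39·0.1043/0.0113 = 1.165e+04.
Re > 4000 → turbulent. ε/D = 0.00017/0.1043 = 0.00163; Haaland: 1/√f = -1.8 log₁₀[0.000188 + 0.000592] = 5.594, so f = 0.03196.

f ≈ 0.03196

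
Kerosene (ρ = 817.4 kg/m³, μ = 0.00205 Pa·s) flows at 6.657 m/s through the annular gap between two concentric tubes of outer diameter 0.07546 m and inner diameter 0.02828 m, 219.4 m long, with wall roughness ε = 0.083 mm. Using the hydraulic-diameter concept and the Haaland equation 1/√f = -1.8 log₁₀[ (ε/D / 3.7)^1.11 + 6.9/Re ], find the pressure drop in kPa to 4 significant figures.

Hydraulic diameter D_h = 4A/P = D_o - D_i = 0.07546 - 0.02828 = 0.04718 m.
Re = ρVD_h/μ = 817.4·6.657·0.04718/0.00205 = 1.252e+05.
ε/D_h = 8.3e-05/0.04718 = 0.00176; Haaland gives 1/√f = -1.8 log₁₀[0.000205+5.51e-05] = 6.453, so f = 0.02401.
ΔP = f(L/D_h)(ρV²/2) = 0.02401·219.4/0.04718·1.811e+04 = 2.023e+06 Pa.
ΔP = 2023 kPa.

ΔP ≈ 2023 kPa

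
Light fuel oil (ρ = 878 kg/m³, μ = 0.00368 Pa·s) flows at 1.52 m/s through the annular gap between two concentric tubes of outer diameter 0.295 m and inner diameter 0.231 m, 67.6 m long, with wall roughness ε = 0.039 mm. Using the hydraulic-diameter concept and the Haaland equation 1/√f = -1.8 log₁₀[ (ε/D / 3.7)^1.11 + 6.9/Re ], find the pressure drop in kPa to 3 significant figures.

Hydraulic diameter D_h = 4A/P = D_o - D_i = 0.295 - 0.231 = 0.064 m.
Re = ρVD_h/μ = 878·1.52·0.064/0.00368 = 2.321e+04.
ε/D_h = 3.9e-05/0.064 = 0.000609; Haaland gives 1/√f = -1.8 log₁₀[6.32e-05+0.000297] = 6.198, so f = 0.02603.
ΔP = f(L/D_h)(ρV²/2) = 0.02603·67.6/0.064·1014 = 2.789e+04 Pa.
ΔP = 27.9 kPa.

ΔP ≈ 27.9 kPa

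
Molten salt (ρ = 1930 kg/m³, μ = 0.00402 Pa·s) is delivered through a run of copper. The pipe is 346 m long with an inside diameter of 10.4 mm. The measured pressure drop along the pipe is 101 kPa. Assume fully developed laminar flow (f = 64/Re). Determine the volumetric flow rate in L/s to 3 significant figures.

For laminar flow, f = 64/Re with Re = ρVD/μ, so Darcy-Weisbach reduces to ΔP = 32μLV/D². Solving for V: V = ΔP·D²/(32μL) = 1.01e+05·(0.0104)²/(32·0.00402·346) = 0.2454 m/s.
Check: Re = ρVD/μ = 1930·0.2454·0.0104/0.00402 = 1225 < 2300, so the laminar assumption holds.
Q = V·A = 0.2454·(π/4·0.0104²) = 2.085e-05 m³/s = 0.0208 L/s.

Q ≈ 0.0208 L/s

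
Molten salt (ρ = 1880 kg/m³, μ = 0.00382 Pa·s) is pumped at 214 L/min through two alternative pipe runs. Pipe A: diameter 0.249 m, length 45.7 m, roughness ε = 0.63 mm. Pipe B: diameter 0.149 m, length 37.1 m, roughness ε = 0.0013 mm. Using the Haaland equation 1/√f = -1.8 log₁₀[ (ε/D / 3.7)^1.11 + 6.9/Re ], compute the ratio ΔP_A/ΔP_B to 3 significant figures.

Pipe A: V = Q/A = 0.003567/0.0487 = 0.07324 m/s; Re = 8976; ε/D = 0.00253; Haaland → f = 0.03503; ΔP_A = f(L/D)(ρV²/2) = 32.42 Pa.
Pipe B: V = Q/A = 0.003567/0.01744 = 0.2046 m/s; Re = 1.5e+04; ε/D = 8.72e-06; Haaland → f = 0.02772; ΔP_B = f(L/D)(ρV²/2) = 271.5 Pa.
ΔP_A/ΔP_B = 32.42/271.5 = 0.119.

ΔP_A/ΔP_B ≈ 0.119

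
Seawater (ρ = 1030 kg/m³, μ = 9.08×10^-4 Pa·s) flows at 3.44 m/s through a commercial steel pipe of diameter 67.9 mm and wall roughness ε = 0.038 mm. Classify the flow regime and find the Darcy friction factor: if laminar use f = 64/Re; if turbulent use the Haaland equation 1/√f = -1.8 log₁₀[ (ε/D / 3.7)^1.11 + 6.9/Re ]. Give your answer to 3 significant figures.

f ≈ 0.0186

Re = ρVD/μ = 1030·3.44·0.0679/0.000908 = 2.65e+05.
Re > 4000 → turbulent. ε/D = 3.8e-05/0.0679 = 0.00056; Haaland: 1/√f = -1.8 log₁₀[5.75e-05 + 2.6e-05] = 7.341, so f = 0.01856.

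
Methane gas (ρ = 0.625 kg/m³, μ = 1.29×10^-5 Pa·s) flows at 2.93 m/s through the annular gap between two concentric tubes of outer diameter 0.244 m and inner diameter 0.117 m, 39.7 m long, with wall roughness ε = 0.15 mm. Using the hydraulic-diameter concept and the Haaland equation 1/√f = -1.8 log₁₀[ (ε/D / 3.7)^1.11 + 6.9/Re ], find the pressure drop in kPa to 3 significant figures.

ΔP ≈ 0.0239 kPa

Hydraulic diameter D_h = 4A/P = D_o - D_i = 0.244 - 0.117 = 0.127 m.
Re = ρVD_h/μ = 0.625·2.93·0.127/1.29e-05 = 1.803e+04.
ε/D_h = 0.00015/0.127 = 0.00118; Haaland gives 1/√f = -1.8 log₁₀[0.000132+0.000383] = 5.92, so f = 0.02854.
ΔP = f(L/D_h)(ρV²/2) = 0.02854·39.7/0.127·2.683 = 23.93 Pa.
ΔP = 0.0239 kPa.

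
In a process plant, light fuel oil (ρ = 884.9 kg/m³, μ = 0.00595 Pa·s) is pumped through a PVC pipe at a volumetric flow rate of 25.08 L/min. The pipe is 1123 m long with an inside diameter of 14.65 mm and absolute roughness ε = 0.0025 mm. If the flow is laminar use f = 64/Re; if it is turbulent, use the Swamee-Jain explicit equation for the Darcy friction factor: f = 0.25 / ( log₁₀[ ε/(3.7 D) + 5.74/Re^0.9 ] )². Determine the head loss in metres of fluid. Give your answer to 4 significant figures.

Q = 25.08 L/min = 25.08/60000 = 0.000418 m³/s.
Cross-sectional area A = πD²/4 = π(0.01465)²/4 = 0.0001686 m²; mean velocity V = Q/A = 0.000418/0.0001686 = 2.48 m/s.
Reynolds number Re = ρVD/μ = 884.9 · 2.48 · 0.01465 / 0.00595 = 5403.
Re > 4000 → turbulent. Relative roughness ε/D = 2.5e-06/0.01465 = 0.000171. Swamee-Jain: f = 0.25/(log₁₀[0.000171/3.7 + 5.74/5403^0.9])² = 0.25/(log₁₀[4.61e-05 + 0.00251])² = 0.25/(-2.593)² = 0.0372.
Darcy-Weisbach: ΔP = f(L/D)(ρV²/2) = 0.0372·(1123/0.01465)·(884.9·2.48²/2) = 0.0372·7.666e+04·2721 = 7.757e+06 Pa.
Head loss h_f = ΔP/(ρg) = 7.757e+06/(884.9·9.81) = 893.6 m.

h_f ≈ 893.6 m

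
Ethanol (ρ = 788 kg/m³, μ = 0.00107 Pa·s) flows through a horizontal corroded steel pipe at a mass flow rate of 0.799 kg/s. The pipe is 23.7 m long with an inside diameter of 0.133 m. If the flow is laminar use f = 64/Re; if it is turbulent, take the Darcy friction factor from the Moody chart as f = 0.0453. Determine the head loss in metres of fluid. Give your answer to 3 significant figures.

h_f ≈ 0.00219 m

A = πD²/4 = π(0.133)²/4 = 0.01389 m²; mean velocity V = ṁ/(ρA) = 0.799/(788 · 0.01389) = 0.07298 m/s.
Reynolds number Re = ρVD/μ = 788 · 0.07298 · 0.133 / 0.00107 = 7149.
Re > 4000 → turbulent; use the Moody-chart value f = 0.0453.
Darcy-Weisbach: ΔP = f(L/D)(ρV²/2) = 0.0453·(23.7/0.133)·(788·0.07298²/2) = 0.0453·178.2·2.099 = 16.94 Pa.
Head loss h_f = ΔP/(ρg) = 16.94/(788·9.81) = 0.00219 m.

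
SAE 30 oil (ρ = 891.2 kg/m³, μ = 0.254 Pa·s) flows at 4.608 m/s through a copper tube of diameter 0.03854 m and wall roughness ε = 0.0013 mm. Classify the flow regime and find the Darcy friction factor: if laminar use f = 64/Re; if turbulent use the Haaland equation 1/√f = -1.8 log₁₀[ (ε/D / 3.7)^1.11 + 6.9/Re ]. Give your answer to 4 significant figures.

Re = ρVD/μ = 891.2·4.608·0.03854/0.254 = 623.1.
Re < 2300 → laminar, so f = 64/Re = 0.1027 (roughness is irrelevant in laminar flow).

f ≈ 0.1027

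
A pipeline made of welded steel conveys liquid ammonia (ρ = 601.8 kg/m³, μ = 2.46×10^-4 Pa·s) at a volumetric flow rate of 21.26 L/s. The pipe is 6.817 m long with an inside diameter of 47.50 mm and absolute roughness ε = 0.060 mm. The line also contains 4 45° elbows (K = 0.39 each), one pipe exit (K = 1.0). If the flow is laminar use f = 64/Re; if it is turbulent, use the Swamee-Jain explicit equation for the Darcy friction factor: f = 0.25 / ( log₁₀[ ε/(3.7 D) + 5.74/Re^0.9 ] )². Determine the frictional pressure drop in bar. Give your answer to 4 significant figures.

ΔP ≈ 2.418 bar

Q = 21.26 L/s = 21.26/1000 = 0.02126 m³/s.
Cross-sectional area A = πD²/4 = π(0.0475)²/4 = 0.001772 m²; mean velocity V = Q/A = 0.02126/0.001772 = 12 m/s.
Reynolds number Re = ρVD/μ = 601.8 · 12 · 0.0475 / 0.000246 = 1.394e+06.
Re > 4000 → turbulent. Relative roughness ε/D = 6e-05/0.0475 = 0.00126. Swamee-Jain: f = 0.25/(log₁₀[0.00126/3.7 + 5.74/1.394e+06^0.9])² = 0.25/(log₁₀[0.000341 + 1.69e-05])² = 0.25/(-3.446)² = 0.02106.
Total minor-loss coefficient ΣK = 4·0.39 + 1·1 = 2.56.
ΔP = [f·L/D + ΣK]·(ρV²/2) = [0.02106·6.817/0.0475 + 2.56]·(601.8·12²/2) = [3.022 + 2.56]·4.331e+04 = 2.418e+05 Pa.
ΔP = 2.418e+05 Pa = 2.418 bar.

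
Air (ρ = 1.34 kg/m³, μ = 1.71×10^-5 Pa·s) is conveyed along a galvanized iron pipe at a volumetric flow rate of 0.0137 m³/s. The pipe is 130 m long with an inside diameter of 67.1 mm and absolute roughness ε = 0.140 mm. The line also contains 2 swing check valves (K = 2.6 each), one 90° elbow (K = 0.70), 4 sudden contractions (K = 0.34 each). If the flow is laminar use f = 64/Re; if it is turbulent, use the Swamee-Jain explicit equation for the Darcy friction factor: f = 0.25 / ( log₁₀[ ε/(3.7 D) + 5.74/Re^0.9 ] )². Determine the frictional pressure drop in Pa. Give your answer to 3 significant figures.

Cross-sectional area A = πD²/4 = π(0.0671)²/4 = 0.003536 m²; mean velocity V = Q/A = 0.0137/0.003536 = 3.874 m/s.
Reynolds number Re = ρVD/μ = 1.34 · 3.874 · 0.0671 / 1.71e-05 = 2.037e+04.
Re > 4000 → turbulent. Relative roughness ε/D = 0.00014/0.0671 = 0.00209. Swamee-Jain: f = 0.25/(log₁₀[0.00209/3.7 + 5.74/2.037e+04^0.9])² = 0.25/(log₁₀[0.000564 + 0.00076])² = 0.25/(-2.878)² = 0.03018.
Total minor-loss coefficient ΣK = 2·2.6 + 1·0.7 + 4·0.34 = 7.26.
ΔP = [f·L/D + ΣK]·(ρV²/2) = [0.03018·130/0.0671 + 7.26]·(1.34·3.874²/2) = [58.47 + 7.26]·10.06 = 661 Pa.

ΔP ≈ 661 Pa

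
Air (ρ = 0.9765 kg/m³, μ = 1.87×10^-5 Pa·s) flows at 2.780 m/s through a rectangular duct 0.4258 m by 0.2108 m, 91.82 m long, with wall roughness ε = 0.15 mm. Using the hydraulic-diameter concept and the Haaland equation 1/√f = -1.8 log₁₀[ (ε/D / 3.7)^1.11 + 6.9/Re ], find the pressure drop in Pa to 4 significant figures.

Hydraulic diameter D_h = 4A/P = 4·(0.4258·0.2108)/(2·(0.4258+0.2108)) = 0.359/1.273 = 0.282 m.
Re = ρVD_h/μ = 0.9765·2.78·0.282/1.87e-05 = 4.094e+04.
ε/D_h = 0.00015/0.282 = 0.000532; Haaland gives 1/√f = -1.8 log₁₀[5.43e-05+0.000169] = 6.573, so f = 0.02314.
ΔP = f(L/D_h)(ρV²/2) = 0.02314·91.82/0.282·3.773 = 28.43 Pa.

ΔP ≈ 28.43 Pa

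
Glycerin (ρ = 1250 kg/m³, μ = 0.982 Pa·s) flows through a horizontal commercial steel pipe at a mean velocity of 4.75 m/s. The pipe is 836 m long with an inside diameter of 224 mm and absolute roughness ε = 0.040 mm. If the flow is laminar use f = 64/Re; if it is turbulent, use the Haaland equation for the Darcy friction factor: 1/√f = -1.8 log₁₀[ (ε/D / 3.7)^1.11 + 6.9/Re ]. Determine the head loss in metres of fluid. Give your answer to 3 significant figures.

Reynolds number Re = ρVD/μ = 1250 · 4.75 · 0.224 / 0.982 = 1354.
Re < 2300 → laminar flow, so f = 64/Re = 64/1354 = 0.04725 (the turbulent correlation is not needed).
Darcy-Weisbach: ΔP = f(L/D)(ρV²/2) = 0.04725·(836/0.224)·(1250·4.75²/2) = 0.04725·3732·1.41e+04 = 2.487e+06 Pa.
Head loss h_f = ΔP/(ρg) = 2.487e+06/(1250·9.81) = 203 m.

h_f ≈ 203 m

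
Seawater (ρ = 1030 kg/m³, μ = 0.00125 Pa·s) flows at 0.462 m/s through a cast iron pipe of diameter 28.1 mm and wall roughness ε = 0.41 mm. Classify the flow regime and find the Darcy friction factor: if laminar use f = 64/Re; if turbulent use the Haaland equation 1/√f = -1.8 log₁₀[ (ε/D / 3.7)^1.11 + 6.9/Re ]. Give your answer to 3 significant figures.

Re = ρVD/μ = 1030·0.462·0.0281/0.00125 = 1.07e+04.
Re > 4000 → turbulent. ε/D = 0.00041/0.0281 = 0.0146; Haaland: 1/√f = -1.8 log₁₀[0.00214 + 0.000645] = 4.598, so f = 0.0473.

f ≈ 0.0473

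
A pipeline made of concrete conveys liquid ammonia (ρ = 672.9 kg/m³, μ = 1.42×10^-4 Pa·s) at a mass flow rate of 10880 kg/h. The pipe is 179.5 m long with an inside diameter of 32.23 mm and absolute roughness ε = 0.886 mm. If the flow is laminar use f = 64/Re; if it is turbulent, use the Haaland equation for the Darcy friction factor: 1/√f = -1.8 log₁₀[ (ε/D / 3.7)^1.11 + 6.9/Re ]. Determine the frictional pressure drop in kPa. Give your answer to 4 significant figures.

ṁ = 10880 kg/h = 10880/3600 = 3.022 kg/s.
A = πD²/4 = π(0.03223)²/4 = 0.0008159 m²; mean velocity V = ṁ/(ρA) = 3.022/(672.9 · 0.0008159) = 5.505 m/s.
Reynolds number Re = ρVD/μ = 672.9 · 5.505 · 0.03223 / 0.000142 = 8.408e+05.
Re > 4000 → turbulent. Relative roughness ε/D = 0.000886/0.03223 = 0.0275. Haaland: 1/√f = -1.8 log₁₀[(0.0275/3.7)^1.11 + 6.9/8.408e+05] = -1.8 log₁₀[0.00433 + 8.21e-06] = 4.252, so f = 0.0553.
Darcy-Weisbach: ΔP = f(L/D)(ρV²/2) = 0.0553·(179.5/0.03223)·(672.9·5.505²/2) = 0.0553·5569·1.02e+04 = 3.141e+06 Pa.
ΔP = 3.141e+06 Pa = 3141 kPa.

ΔP ≈ 3141 kPa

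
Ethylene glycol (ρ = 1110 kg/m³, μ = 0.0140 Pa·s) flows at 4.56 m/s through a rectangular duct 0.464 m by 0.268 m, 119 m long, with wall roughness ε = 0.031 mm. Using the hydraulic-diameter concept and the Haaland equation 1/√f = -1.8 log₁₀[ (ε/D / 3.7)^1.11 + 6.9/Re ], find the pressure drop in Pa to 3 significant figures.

Hydraulic diameter D_h = 4A/P = 4·(0.464·0.268)/(2·(0.464+0.268)) = 0.4974/1.464 = 0.3398 m.
Re = ρVD_h/μ = 1110·4.56·0.3398/0.014 = 1.228e+05.
ε/D_h = 3.1e-05/0.3398 = 9.12e-05; Haaland gives 1/√f = -1.8 log₁₀[7.68e-06+5.62e-05] = 7.551, so f = 0.01754.
ΔP = f(L/D_h)(ρV²/2) = 0.01754·119/0.3398·1.154e+04 = 7.09e+04 Pa.

ΔP ≈ 70900 Pa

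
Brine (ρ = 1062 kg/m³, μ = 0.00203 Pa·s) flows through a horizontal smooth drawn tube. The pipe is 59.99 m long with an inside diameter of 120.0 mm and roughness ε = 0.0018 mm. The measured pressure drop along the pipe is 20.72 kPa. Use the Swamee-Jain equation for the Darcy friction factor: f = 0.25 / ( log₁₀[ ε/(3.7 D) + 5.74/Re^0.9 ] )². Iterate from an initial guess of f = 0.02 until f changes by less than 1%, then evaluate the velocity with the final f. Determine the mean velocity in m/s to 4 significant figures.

Rearranging Darcy-Weisbach: V = √(2·ΔP·D/(f·L·ρ)). With ε/D = 1.8e-06/0.12 = 1.5e-05, iterate starting from f = 0.02:
  f = 0.02 → V = √(2·2.072e+04·0.12/(0.02·59.99·1062)) = 1.976 m/s; Re = ρVD/μ = 1.24e+05; f → 0.01719
  f = 0.01719 → V = 2.131 m/s; Re = 1.338e+05; f → 0.01693
  f = 0.01693 → V = 2.147 m/s; Re = 1.348e+05; f → 0.01691
Converged (Δf/f < 1%). With the final f = 0.01691: V = √(2·2.072e+04·0.12/(0.01691·59.99·1062)) = 2.149 m/s.

V ≈ 2.149 m/s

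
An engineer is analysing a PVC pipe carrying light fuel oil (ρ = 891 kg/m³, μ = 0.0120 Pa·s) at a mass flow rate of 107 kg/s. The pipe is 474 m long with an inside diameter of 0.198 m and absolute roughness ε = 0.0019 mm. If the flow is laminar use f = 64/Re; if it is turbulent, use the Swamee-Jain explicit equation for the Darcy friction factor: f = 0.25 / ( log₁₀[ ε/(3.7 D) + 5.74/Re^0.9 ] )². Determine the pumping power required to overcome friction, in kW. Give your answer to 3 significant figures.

A = πD²/4 = π(0.198)²/4 = 0.03079 m²; mean velocity V = ṁ/(ρA) = 107/(891 · 0.03079) = 3.9 m/s.
Reynolds number Re = ρVD/μ = 891 · 3.9 · 0.198 / 0.012 = 5.734e+04.
Re > 4000 → turbulent. Relative roughness ε/D = 1.9e-06/0.198 = 9.6e-06. Swamee-Jain: f = 0.25/(log₁₀[9.6e-06/3.7 + 5.74/5.734e+04^0.9])² = 0.25/(log₁₀[2.59e-06 + 0.000299])² = 0.25/(-3.52)² = 0.02018.
Darcy-Weisbach: ΔP = f(L/D)(ρV²/2) = 0.02018·(474/0.198)·(891·3.9²/2) = 0.02018·2394·6777 = 3.273e+05 Pa.
Q = ṁ/ρ = 107/891 = 0.1201 m³/s.
Pumping power P = QΔP = 0.1201·3.273e+05 = 39310 W = 39.3 kW.

P ≈ 39.3 kW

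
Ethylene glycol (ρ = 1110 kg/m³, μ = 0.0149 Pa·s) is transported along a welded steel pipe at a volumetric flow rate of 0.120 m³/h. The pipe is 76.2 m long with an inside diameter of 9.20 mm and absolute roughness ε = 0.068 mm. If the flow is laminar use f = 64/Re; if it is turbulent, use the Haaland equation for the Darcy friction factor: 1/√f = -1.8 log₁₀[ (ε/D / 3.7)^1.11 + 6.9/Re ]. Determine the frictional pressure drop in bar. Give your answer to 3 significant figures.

ΔP ≈ 2.15 bar

Q = 0.120 m³/h = 0.120/3600 = 3.333e-05 m³/s.
Cross-sectional area A = πD²/4 = π(0.0092)²/4 = 6.648e-05 m²; mean velocity V = Q/A = 3.333e-05/6.648e-05 = 0.5014 m/s.
Reynolds number Re = ρVD/μ = 1110 · 0.5014 · 0.0092 / 0.0149 = 343.7.
Re < 2300 → laminar flow, so f = 64/Re = 64/343.7 = 0.1862 (the turbulent correlation is not needed).
Darcy-Weisbach: ΔP = f(L/D)(ρV²/2) = 0.1862·(76.2/0.0092)·(1110·0.5014²/2) = 0.1862·8283·139.5 = 2.152e+05 Pa.
ΔP = 2.152e+05 Pa = 2.15 bar.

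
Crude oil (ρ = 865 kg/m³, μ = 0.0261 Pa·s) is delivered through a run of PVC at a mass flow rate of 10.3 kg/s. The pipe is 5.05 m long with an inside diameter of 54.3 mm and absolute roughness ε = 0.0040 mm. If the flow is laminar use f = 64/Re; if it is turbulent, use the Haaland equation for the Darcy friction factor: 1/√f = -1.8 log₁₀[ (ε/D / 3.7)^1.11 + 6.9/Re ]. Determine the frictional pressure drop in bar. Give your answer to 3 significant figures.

A = πD²/4 = π(0.0543)²/4 = 0.002316 m²; mean velocity V = ṁ/(ρA) = 10.3/(865 · 0.002316) = 5.142 m/s.
Reynolds number Re = ρVD/μ = 865 · 5.142 · 0.0543 / 0.0261 = 9254.
Re > 4000 → turbulent. Relative roughness ε/D = 4e-06/0.0543 = 7.37e-05. Haaland: 1/√f = -1.8 log₁₀[(7.37e-05/3.7)^1.11 + 6.9/9254] = -1.8 log₁₀[6.05e-06 + 0.000746] = 5.623, so f = 0.03163.
Darcy-Weisbach: ΔP = f(L/D)(ρV²/2) = 0.03163·(5.05/0.0543)·(865·5.142²/2) = 0.03163·93·1.144e+04 = 3.363e+04 Pa.
ΔP = 3.363e+04 Pa = 0.336 bar.

ΔP ≈ 0.336 bar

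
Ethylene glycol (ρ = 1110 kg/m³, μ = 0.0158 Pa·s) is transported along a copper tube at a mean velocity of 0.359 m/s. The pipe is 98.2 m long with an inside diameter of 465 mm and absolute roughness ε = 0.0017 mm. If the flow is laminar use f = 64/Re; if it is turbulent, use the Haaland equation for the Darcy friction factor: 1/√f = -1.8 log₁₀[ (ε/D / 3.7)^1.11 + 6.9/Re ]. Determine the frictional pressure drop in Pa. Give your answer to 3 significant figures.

ΔP ≈ 447 Pa

Reynolds number Re = ρVD/μ = 1110 · 0.359 · 0.465 / 0.0158 = 1.173e+04.
Re > 4000 → turbulent. Relative roughness ε/D = 1.7e-06/0.465 = 3.66e-06. Haaland: 1/√f = -1.8 log₁₀[(3.66e-06/3.7)^1.11 + 6.9/1.173e+04] = -1.8 log₁₀[2.16e-07 + 0.000588] = 5.814, so f = 0.02958.
Darcy-Weisbach: ΔP = f(L/D)(ρV²/2) = 0.02958·(98.2/0.465)·(1110·0.359²/2) = 0.02958·211.2·71.53 = 446.8 Pa.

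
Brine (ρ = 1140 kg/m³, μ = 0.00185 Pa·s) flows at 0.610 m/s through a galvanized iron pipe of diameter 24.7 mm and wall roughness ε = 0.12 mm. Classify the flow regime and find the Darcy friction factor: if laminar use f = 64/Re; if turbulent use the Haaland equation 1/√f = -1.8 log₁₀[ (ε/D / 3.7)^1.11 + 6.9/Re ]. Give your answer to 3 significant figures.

f ≈ 0.0377

Re = ρVD/μ = 1140·0.61·0.0247/0.00185 = 9285.
Re > 4000 → turbulent. ε/D = 0.00012/0.0247 = 0.00486; Haaland: 1/√f = -1.8 log₁₀[0.000633 + 0.000743] = 5.15, so f = 0.0377.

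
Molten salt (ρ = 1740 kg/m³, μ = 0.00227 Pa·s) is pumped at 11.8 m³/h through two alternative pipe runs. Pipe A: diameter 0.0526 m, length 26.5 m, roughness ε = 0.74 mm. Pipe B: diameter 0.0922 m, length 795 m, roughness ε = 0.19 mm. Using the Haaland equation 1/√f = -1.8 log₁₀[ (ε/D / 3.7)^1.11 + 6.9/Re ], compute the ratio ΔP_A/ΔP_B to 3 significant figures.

Pipe A: V = Q/A = 0.003278/0.002173 = 1.508 m/s; Re = 6.082e+04; ε/D = 0.0141; Haaland → f = 0.04353; ΔP_A = f(L/D)(ρV²/2) = 4.341e+04 Pa.
Pipe B: V = Q/A = 0.003278/0.006677 = 0.4909 m/s; Re = 3.47e+04; ε/D = 0.00206; Haaland → f = 0.02745; ΔP_B = f(L/D)(ρV²/2) = 4.962e+04 Pa.
ΔP_A/ΔP_B = 4.341e+04/4.962e+04 = 0.875.

ΔP_A/ΔP_B ≈ 0.875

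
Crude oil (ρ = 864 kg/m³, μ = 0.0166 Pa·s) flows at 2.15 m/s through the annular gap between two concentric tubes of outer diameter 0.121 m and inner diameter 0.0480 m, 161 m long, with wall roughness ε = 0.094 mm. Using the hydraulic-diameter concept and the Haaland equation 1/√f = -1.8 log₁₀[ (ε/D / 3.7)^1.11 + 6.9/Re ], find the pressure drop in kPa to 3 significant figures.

ΔP ≈ 151 kPa

Hydraulic diameter D_h = 4A/P = D_o - D_i = 0.121 - 0.048 = 0.073 m.
Re = ρVD_h/μ = 864·2.15·0.073/0.0166 = 8169.
ε/D_h = 9.4e-05/0.073 = 0.00129; Haaland gives 1/√f = -1.8 log₁₀[0.000145+0.000845] = 5.408, so f = 0.03419.
ΔP = f(L/D_h)(ρV²/2) = 0.03419·161/0.073·1997 = 1.506e+05 Pa.
ΔP = 151 kPa.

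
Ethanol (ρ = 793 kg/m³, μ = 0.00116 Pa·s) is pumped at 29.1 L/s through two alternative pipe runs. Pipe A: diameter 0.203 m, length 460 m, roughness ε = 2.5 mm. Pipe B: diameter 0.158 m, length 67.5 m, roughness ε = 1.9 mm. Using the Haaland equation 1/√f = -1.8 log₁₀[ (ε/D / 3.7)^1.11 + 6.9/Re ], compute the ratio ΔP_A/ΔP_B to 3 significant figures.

Pipe A: V = Q/A = 0.0291/0.03237 = 0.8991 m/s; Re = 1.248e+05; ε/D = 0.0123; Haaland → f = 0.0412; ΔP_A = f(L/D)(ρV²/2) = 2.992e+04 Pa.
Pipe B: V = Q/A = 0.0291/0.01961 = 1.484 m/s; Re = 1.603e+05; ε/D = 0.012; Haaland → f = 0.04078; ΔP_B = f(L/D)(ρV²/2) = 1.522e+04 Pa.
ΔP_A/ΔP_B = 2.992e+04/1.522e+04 = 1.97.

ΔP_A/ΔP_B ≈ 1.97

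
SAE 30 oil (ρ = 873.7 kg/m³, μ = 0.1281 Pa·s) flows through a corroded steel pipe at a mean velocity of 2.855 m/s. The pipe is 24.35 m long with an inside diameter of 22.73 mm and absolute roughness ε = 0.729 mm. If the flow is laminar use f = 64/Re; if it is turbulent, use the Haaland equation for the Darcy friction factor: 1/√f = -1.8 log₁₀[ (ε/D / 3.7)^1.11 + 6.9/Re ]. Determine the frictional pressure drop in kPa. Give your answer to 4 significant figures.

ΔP ≈ 551.6 kPa

Reynolds number Re = ρVD/μ = 873.7 · 2.855 · 0.02273 / 0.128 = 442.6.
Re < 2300 → laminar flow, so f = 64/Re = 64/442.6 = 0.1446 (the turbulent correlation is not needed).
Darcy-Weisbach: ΔP = f(L/D)(ρV²/2) = 0.1446·(24.35/0.02273)·(873.7·2.855²/2) = 0.1446·1071·3561 = 5.516e+05 Pa.
ΔP = 5.516e+05 Pa = 551.6 kPa.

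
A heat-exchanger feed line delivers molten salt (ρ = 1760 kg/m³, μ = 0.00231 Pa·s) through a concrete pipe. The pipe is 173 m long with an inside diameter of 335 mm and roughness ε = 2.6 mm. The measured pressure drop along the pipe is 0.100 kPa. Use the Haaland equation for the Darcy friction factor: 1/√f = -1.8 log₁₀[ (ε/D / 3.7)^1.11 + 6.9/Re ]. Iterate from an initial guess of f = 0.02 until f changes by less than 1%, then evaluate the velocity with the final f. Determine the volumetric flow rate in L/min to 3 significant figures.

Rearranging Darcy-Weisbach: V = √(2·ΔP·D/(f·L·ρ)). With ε/D = 0.0026/0.335 = 0.00776, iterate starting from f = 0.02:
  f = 0.02 → V = √(2·100·0.335/(0.02·173·1760)) = 0.1049 m/s; Re = ρVD/μ = 2.677e+04; f → 0.03724
  f = 0.03724 → V = 0.07687 m/s; Re = 1.962e+04; f → 0.03803
  f = 0.03803 → V = 0.07607 m/s; Re = 1.942e+04; f → 0.03806
Converged (Δf/f < 1%). With the final f = 0.03806: V = √(2·100·0.335/(0.03806·173·1760)) = 0.07604 m/s.
Q = V·A = 0.07604·(π/4·0.335²) = 0.006702 m³/s = 402 L/min.

Q ≈ 402 L/min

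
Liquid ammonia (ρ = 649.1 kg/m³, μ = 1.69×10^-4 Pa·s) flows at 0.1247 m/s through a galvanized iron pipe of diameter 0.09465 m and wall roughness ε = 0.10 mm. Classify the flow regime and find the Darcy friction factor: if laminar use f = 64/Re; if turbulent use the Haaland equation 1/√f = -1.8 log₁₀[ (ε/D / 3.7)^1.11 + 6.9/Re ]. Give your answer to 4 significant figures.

f ≈ 0.02420

Re = ρVD/μ = 649.1·0.1247·0.09465/0.000169 = 4.533e+04.
Re > 4000 → turbulent. ε/D = 0.0001/0.09465 = 0.00106; Haaland: 1/√f = -1.8 log₁₀[0.000116 + 0.000152] = 6.428, so f = 0.0242.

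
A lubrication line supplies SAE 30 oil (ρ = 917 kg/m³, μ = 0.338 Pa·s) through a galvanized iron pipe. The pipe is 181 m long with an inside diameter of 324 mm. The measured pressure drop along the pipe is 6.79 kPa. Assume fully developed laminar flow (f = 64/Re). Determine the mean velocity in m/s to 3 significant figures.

V ≈ 0.364 m/s

For laminar flow, f = 64/Re with Re = ρVD/μ, so Darcy-Weisbach reduces to ΔP = 32μLV/D². Solving for V: V = ΔP·D²/(32μL) = 6790·(0.324)²/(32·0.338·181) = 0.3641 m/s.
Check: Re = ρVD/μ = 917·0.3641·0.324/0.338 = 320 < 2300, so the laminar assumption holds.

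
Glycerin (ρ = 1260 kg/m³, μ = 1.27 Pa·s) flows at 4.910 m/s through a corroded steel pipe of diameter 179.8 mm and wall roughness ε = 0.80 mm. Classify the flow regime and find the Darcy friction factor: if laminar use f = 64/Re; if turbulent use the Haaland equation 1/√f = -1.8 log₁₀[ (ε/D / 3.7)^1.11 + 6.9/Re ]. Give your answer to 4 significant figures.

Re = ρVD/μ = 1260·4.91·0.1798/1.27 = 875.9.
Re < 2300 → laminar, so f = 64/Re = 0.07307 (roughness is irrelevant in laminar flow).

f ≈ 0.07307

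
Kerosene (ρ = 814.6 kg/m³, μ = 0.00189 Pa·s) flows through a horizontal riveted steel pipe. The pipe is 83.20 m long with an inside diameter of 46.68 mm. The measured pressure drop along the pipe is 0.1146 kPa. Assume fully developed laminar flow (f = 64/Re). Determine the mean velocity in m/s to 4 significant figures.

V ≈ 0.04963 m/s

For laminar flow, f = 64/Re with Re = ρVD/μ, so Darcy-Weisbach reduces to ΔP = 32μLV/D². Solving for V: V = ΔP·D²/(32μL) = 114.6·(0.04668)²/(32·0.00189·83.2) = 0.04963 m/s.
Check: Re = ρVD/μ = 814.6·0.04963·0.04668/0.00189 = 998.4 < 2300, so the laminar assumption holds.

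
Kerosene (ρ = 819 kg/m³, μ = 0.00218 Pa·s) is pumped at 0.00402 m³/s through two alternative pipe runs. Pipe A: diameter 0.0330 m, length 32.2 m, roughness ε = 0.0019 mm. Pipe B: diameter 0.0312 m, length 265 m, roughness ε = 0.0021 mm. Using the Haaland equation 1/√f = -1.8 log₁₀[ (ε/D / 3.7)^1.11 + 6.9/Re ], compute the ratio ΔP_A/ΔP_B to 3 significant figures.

ΔP_A/ΔP_B ≈ 0.0927

Pipe A: V = Q/A = 0.00402/0.0008553 = 4.7 m/s; Re = 5.827e+04; ε/D = 5.76e-05; Haaland → f = 0.02019; ΔP_A = f(L/D)(ρV²/2) = 1.782e+05 Pa.
Pipe B: V = Q/A = 0.00402/0.0007645 = 5.258 m/s; Re = 6.163e+04; ε/D = 6.73e-05; Haaland → f = 0.01998; ΔP_B = f(L/D)(ρV²/2) = 1.921e+06 Pa.
ΔP_A/ΔP_B = 1.782e+05/1.921e+06 = 0.0927.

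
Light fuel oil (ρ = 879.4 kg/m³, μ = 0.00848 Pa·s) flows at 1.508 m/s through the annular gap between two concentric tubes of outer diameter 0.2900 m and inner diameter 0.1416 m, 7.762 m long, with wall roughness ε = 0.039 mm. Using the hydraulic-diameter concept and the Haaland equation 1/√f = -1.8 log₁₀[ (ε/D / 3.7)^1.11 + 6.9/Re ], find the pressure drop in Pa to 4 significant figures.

ΔP ≈ 1324 Pa

Hydraulic diameter D_h = 4A/P = D_o - D_i = 0.29 - 0.1416 = 0.1484 m.
Re = ρVD_h/μ = 879.4·1.508·0.1484/0.00848 = 2.321e+04.
ε/D_h = 3.9e-05/0.1484 = 0.000263; Haaland gives 1/√f = -1.8 log₁₀[2.48e-05+0.000297] = 6.285, so f = 0.02531.
ΔP = f(L/D_h)(ρV²/2) = 0.02531·7.762/0.1484·999.9 = 1324 Pa.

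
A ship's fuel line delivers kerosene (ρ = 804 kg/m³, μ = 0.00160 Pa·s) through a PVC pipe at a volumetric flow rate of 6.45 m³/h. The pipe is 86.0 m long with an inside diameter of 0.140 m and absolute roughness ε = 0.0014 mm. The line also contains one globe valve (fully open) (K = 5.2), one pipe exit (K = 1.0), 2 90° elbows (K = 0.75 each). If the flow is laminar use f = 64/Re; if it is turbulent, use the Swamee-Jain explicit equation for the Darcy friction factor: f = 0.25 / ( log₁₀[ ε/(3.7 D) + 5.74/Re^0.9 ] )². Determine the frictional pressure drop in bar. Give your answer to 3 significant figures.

ΔP ≈ 0.00152 bar

Q = 6.45 m³/h = 6.45/3600 = 0.001792 m³/s.
Cross-sectional area A = πD²/4 = π(0.14)²/4 = 0.01539 m²; mean velocity V = Q/A = 0.001792/0.01539 = 0.1164 m/s.
Reynolds number Re = ρVD/μ = 804 · 0.1164 · 0.14 / 0.0016 = 8188.
Re > 4000 → turbulent. Relative roughness ε/D = 1.4e-06/0.14 = 1e-05. Swamee-Jain: f = 0.25/(log₁₀[1e-05/3.7 + 5.74/8188^0.9])² = 0.25/(log₁₀[2.7e-06 + 0.00173])² = 0.25/(-2.762)² = 0.03276.
Total minor-loss coefficient ΣK = 1·5.2 + 1·1 + 2·0.75 = 7.7.
ΔP = [f·L/D + ΣK]·(ρV²/2) = [0.03276·86/0.14 + 7.7]·(804·0.1164²/2) = [20.13 + 7.7]·5.446 = 151.5 Pa.
ΔP = 151.5 Pa = 0.00152 bar.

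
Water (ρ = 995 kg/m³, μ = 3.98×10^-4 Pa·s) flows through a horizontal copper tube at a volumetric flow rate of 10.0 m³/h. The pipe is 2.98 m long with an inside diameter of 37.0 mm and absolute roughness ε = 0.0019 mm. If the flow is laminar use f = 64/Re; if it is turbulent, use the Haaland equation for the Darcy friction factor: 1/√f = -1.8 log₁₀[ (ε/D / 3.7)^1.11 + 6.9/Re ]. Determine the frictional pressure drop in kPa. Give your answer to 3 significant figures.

ΔP ≈ 4.11 kPa

Q = 10.0 m³/h = 10.0/3600 = 0.002778 m³/s.
Cross-sectional area A = πD²/4 = π(0.037)²/4 = 0.001075 m²; mean velocity V = Q/A = 0.002778/0.001075 = 2.583 m/s.
Reynolds number Re = ρVD/μ = 995 · 2.583 · 0.037 / 0.000398 = 2.39e+05.
Re > 4000 → turbulent. Relative roughness ε/D = 1.9e-06/0.037 = 5.14e-05. Haaland: 1/√f = -1.8 log₁₀[(5.14e-05/3.7)^1.11 + 6.9/2.39e+05] = -1.8 log₁₀[4.06e-06 + 2.89e-05] = 8.068, so f = 0.01536.
Darcy-Weisbach: ΔP = f(L/D)(ρV²/2) = 0.01536·(2.98/0.037)·(995·2.583²/2) = 0.01536·80.54·3320 = 4108 Pa.
ΔP = 4108 Pa = 4.11 kPa.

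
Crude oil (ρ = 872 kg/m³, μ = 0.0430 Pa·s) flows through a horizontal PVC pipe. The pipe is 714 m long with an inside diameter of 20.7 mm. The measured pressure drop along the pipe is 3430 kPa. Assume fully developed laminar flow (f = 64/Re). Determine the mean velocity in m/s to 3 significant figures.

For laminar flow, f = 64/Re with Re = ρVD/μ, so Darcy-Weisbach reduces to ΔP = 32μLV/D². Solving for V: V = ΔP·D²/(32μL) = 3.43e+06·(0.0207)²/(32·0.043·714) = 1.496 m/s.
Check: Re = ρVD/μ = 872·1.496·0.0207/0.043 = 628 < 2300, so the laminar assumption holds.

V ≈ 1.50 m/s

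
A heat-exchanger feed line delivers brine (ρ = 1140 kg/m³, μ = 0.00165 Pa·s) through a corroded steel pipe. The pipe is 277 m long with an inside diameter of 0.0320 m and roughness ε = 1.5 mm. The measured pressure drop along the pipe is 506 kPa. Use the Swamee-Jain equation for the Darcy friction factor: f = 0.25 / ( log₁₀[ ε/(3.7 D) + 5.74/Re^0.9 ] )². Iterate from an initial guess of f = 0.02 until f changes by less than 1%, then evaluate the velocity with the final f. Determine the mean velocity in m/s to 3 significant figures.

V ≈ 1.20 m/s

Rearranging Darcy-Weisbach: V = √(2·ΔP·D/(f·L·ρ)). With ε/D = 0.0015/0.032 = 0.0469, iterate starting from f = 0.02:
  f = 0.02 → V = √(2·5.06e+05·0.032/(0.02·277·1140)) = 2.264 m/s; Re = ρVD/μ = 5.006e+04; f → 0.0703
  f = 0.0703 → V = 1.208 m/s; Re = 2.67e+04; f → 0.07094
Converged (Δf/f < 1%). With the final f = 0.07094: V = √(2·5.06e+05·0.032/(0.07094·277·1140)) = 1.202 m/s.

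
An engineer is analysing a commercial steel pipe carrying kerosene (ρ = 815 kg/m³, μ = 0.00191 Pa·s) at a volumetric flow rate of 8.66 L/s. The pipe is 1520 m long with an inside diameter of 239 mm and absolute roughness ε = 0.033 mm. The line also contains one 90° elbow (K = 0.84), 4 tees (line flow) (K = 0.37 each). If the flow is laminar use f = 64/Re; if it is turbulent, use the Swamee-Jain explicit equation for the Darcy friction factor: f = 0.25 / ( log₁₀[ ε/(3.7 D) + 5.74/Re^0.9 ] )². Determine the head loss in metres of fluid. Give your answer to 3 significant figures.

Q = 8.66 L/s = 8.66/1000 = 0.00866 m³/s.
Cross-sectional area A = πD²/4 = π(0.239)²/4 = 0.04486 m²; mean velocity V = Q/A = 0.00866/0.04486 = 0.193 m/s.
Reynolds number Re = ρVD/μ = 815 · 0.193 · 0.239 / 0.00191 = 1.969e+04.
Re > 4000 → turbulent. Relative roughness ε/D = 3.3e-05/0.239 = 0.000138. Swamee-Jain: f = 0.25/(log₁₀[0.000138/3.7 + 5.74/1.969e+04^0.9])² = 0.25/(log₁₀[3.73e-05 + 0.000784])² = 0.25/(-3.086)² = 0.02626.
Total minor-loss coefficient ΣK = 1·0.84 + 4·0.37 = 2.32.
ΔP = [f·L/D + ΣK]·(ρV²/2) = [0.02626·1520/0.239 + 2.32]·(815·0.193²/2) = [167 + 2.32]·15.18 = 2571 Pa.
Head loss h_f = ΔP/(ρg) = 2571/(815·9.81) = 0.322 m.

h_f ≈ 0.322 m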